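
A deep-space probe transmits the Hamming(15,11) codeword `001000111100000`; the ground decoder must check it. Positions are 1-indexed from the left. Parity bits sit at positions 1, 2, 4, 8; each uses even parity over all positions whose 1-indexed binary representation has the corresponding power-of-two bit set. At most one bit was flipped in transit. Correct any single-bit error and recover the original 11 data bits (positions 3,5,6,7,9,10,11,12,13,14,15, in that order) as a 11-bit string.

s1: b1⊕b3⊕b5⊕b7⊕b9⊕b11⊕b13⊕b15 = 0⊕1⊕0⊕1⊕1⊕0⊕0⊕0 = 1
s2: b2⊕b3⊕b6⊕b7⊕b10⊕b11⊕b14⊕b15 = 0⊕1⊕0⊕1⊕1⊕0⊕0⊕0 = 1
s4: b4⊕b5⊕b6⊕b7⊕b12⊕b13⊕b14⊕b15 = 0⊕0⊕0⊕1⊕0⊕0⊕0⊕0 = 1
s8: b8⊕b9⊕b10⊕b11⊕b12⊕b13⊕b14⊕b15 = 1⊕1⊕1⊕0⊕0⊕0⊕0⊕0 = 1
Syndrome (s8...s1) = 1111 → position 15.
Flip bit 15: corrected codeword = 001000111100001
Data bits at positions 3,5,6,7,9,10,11,12,13,14,15: 10011100001

10011100001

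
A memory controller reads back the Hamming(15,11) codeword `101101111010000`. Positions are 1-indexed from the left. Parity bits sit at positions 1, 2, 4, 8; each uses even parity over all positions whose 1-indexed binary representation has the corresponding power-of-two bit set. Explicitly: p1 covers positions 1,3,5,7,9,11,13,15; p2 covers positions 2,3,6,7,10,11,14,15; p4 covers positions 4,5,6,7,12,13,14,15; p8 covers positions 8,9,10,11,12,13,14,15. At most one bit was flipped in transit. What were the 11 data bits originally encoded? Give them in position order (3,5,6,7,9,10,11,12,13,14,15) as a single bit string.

10111010100

s1: b1⊕b3⊕b5⊕b7⊕b9⊕b11⊕b13⊕b15 = 1⊕1⊕0⊕1⊕1⊕1⊕0⊕0 = 1
s2: b2⊕b3⊕b6⊕b7⊕b10⊕b11⊕b14⊕b15 = 0⊕1⊕1⊕1⊕0⊕1⊕0⊕0 = 0
s4: b4⊕b5⊕b6⊕b7⊕b12⊕b13⊕b14⊕b15 = 1⊕0⊕1⊕1⊕0⊕0⊕0⊕0 = 1
s8: b8⊕b9⊕b10⊕b11⊕b12⊕b13⊕b14⊕b15 = 1⊕1⊕0⊕1⊕0⊕0⊕0⊕0 = 1
Syndrome (s8...s1) = 1101 → position 13.
Flip bit 13: corrected codeword = 101101111010100
Data bits at positions 3,5,6,7,9,10,11,12,13,14,15: 10111010100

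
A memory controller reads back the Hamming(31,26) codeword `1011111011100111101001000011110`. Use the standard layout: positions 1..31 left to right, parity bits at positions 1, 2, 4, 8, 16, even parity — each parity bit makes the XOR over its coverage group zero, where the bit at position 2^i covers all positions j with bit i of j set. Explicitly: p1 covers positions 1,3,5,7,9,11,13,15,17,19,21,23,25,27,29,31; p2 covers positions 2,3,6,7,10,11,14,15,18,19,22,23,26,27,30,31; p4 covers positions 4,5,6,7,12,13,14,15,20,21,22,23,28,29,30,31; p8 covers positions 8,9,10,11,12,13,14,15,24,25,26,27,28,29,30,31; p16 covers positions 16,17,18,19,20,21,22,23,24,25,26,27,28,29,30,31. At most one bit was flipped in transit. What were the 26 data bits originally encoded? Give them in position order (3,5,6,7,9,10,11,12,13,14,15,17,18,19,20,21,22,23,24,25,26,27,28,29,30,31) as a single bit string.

11111100011101001000011110

s1: b1⊕b3⊕b5⊕b7⊕b9⊕b11⊕b13⊕b15⊕b17⊕b19⊕b21⊕b23⊕b25⊕b27⊕b29⊕b31 = 1⊕1⊕1⊕1⊕1⊕1⊕0⊕1⊕1⊕1⊕0⊕0⊕0⊕1⊕1⊕0 = 1
s2: b2⊕b3⊕b6⊕b7⊕b10⊕b11⊕b14⊕b15⊕b18⊕b19⊕b22⊕b23⊕b26⊕b27⊕b30⊕b31 = 0⊕1⊕1⊕1⊕1⊕1⊕1⊕1⊕0⊕1⊕1⊕0⊕0⊕1⊕1⊕0 = 1
s4: b4⊕b5⊕b6⊕b7⊕b12⊕b13⊕b14⊕b15⊕b20⊕b21⊕b22⊕b23⊕b28⊕b29⊕b30⊕b31 = 1⊕1⊕1⊕1⊕0⊕0⊕1⊕1⊕0⊕0⊕1⊕0⊕1⊕1⊕1⊕0 = 0
s8: b8⊕b9⊕b10⊕b11⊕b12⊕b13⊕b14⊕b15⊕b24⊕b25⊕b26⊕b27⊕b28⊕b29⊕b30⊕b31 = 0⊕1⊕1⊕1⊕0⊕0⊕1⊕1⊕0⊕0⊕0⊕1⊕1⊕1⊕1⊕0 = 1
s16: b16⊕b17⊕b18⊕b19⊕b20⊕b21⊕b22⊕b23⊕b24⊕b25⊕b26⊕b27⊕b28⊕b29⊕b30⊕b31 = 1⊕1⊕0⊕1⊕0⊕0⊕1⊕0⊕0⊕0⊕0⊕1⊕1⊕1⊕1⊕0 = 0
Syndrome (s16...s1) = 01011 → position 11.
Flip bit 11: corrected codeword = 1011111011000111101001000011110
Data bits at positions 3,5,6,7,9,10,11,12,13,14,15,17,18,19,20,21,22,23,24,25,26,27,28,29,30,31: 11111100011101001000011110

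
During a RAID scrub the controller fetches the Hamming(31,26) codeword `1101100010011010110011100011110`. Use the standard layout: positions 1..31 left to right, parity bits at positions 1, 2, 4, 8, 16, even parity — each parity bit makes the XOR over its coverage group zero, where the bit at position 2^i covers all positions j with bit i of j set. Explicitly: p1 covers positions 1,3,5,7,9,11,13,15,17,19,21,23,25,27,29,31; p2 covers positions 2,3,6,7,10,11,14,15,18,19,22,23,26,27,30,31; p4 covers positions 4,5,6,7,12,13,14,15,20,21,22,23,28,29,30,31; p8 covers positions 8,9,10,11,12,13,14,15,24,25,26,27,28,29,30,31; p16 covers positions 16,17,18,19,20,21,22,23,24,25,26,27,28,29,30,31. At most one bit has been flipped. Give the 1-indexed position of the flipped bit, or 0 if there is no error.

22

s1: b1⊕b3⊕b5⊕b7⊕b9⊕b11⊕b13⊕b15⊕b17⊕b19⊕b21⊕b23⊕b25⊕b27⊕b29⊕b31 = 1⊕0⊕1⊕0⊕1⊕0⊕1⊕1⊕1⊕0⊕1⊕1⊕0⊕1⊕1⊕0 = 0
s2: b2⊕b3⊕b6⊕b7⊕b10⊕b11⊕b14⊕b15⊕b18⊕b19⊕b22⊕b23⊕b26⊕b27⊕b30⊕b31 = 1⊕0⊕0⊕0⊕0⊕0⊕0⊕1⊕1⊕0⊕1⊕1⊕0⊕1⊕1⊕0 = 1
s4: b4⊕b5⊕b6⊕b7⊕b12⊕b13⊕b14⊕b15⊕b20⊕b21⊕b22⊕b23⊕b28⊕b29⊕b30⊕b31 = 1⊕1⊕0⊕0⊕1⊕1⊕0⊕1⊕0⊕1⊕1⊕1⊕1⊕1⊕1⊕0 = 1
s8: b8⊕b9⊕b10⊕b11⊕b12⊕b13⊕b14⊕b15⊕b24⊕b25⊕b26⊕b27⊕b28⊕b29⊕b30⊕b31 = 0⊕1⊕0⊕0⊕1⊕1⊕0⊕1⊕0⊕0⊕0⊕1⊕1⊕1⊕1⊕0 = 0
s16: b16⊕b17⊕b18⊕b19⊕b20⊕b21⊕b22⊕b23⊕b24⊕b25⊕b26⊕b27⊕b28⊕b29⊕b30⊕b31 = 0⊕1⊕1⊕0⊕0⊕1⊕1⊕1⊕0⊕0⊕0⊕1⊕1⊕1⊕1⊕0 = 1
Syndrome (s16...s1) = 10110 → position 22.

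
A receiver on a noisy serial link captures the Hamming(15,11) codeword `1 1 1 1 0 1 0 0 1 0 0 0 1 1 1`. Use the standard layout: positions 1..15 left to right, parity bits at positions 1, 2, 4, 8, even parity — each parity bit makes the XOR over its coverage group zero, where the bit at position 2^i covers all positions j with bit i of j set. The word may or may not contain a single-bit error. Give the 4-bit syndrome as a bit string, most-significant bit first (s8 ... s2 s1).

0111

s1: b1⊕b3⊕b5⊕b7⊕b9⊕b11⊕b13⊕b15 = 1⊕1⊕0⊕0⊕1⊕0⊕1⊕1 = 1
s2: b2⊕b3⊕b6⊕b7⊕b10⊕b11⊕b14⊕b15 = 1⊕1⊕1⊕0⊕0⊕0⊕1⊕1 = 1
s4: b4⊕b5⊕b6⊕b7⊕b12⊕b13⊕b14⊕b15 = 1⊕0⊕1⊕0⊕0⊕1⊕1⊕1 = 1
s8: b8⊕b9⊕b10⊕b11⊕b12⊕b13⊕b14⊕b15 = 0⊕1⊕0⊕0⊕0⊕1⊕1⊕1 = 0
Syndrome (s8...s1) = 0111 → position 7.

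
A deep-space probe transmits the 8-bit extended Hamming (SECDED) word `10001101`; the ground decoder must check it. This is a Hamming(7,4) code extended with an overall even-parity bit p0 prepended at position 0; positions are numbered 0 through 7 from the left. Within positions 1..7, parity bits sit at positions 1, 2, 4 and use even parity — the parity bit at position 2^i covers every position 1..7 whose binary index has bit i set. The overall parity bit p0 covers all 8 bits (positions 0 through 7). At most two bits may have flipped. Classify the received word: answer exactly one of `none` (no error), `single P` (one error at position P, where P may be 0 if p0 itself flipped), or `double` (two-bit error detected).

double

s1: b1⊕b3⊕b5⊕b7 = 0⊕0⊕1⊕1 = 0
s2: b2⊕b3⊕b6⊕b7 = 0⊕0⊕0⊕1 = 1
s4: b4⊕b5⊕b6⊕b7 = 1⊕1⊕0⊕1 = 1
Syndrome (s4...s1) = 110 → position 6.
Overall parity (XOR of all 8 bits, including p0): 1⊕0⊕0⊕0⊕1⊕1⊕0⊕1 = 0
Overall=0, syndrome position=6 → double-bit error detected (uncorrectable).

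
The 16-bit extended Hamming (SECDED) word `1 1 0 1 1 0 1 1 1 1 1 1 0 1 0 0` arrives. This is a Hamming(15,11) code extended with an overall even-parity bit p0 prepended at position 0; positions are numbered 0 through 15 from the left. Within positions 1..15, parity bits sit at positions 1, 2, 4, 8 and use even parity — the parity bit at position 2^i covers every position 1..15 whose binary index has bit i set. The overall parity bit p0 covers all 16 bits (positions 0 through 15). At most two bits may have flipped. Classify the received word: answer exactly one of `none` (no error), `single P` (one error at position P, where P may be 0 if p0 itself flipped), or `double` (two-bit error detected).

s1: b1⊕b3⊕b5⊕b7⊕b9⊕b11⊕b13⊕b15 = 1⊕1⊕0⊕1⊕1⊕1⊕1⊕0 = 0
s2: b2⊕b3⊕b6⊕b7⊕b10⊕b11⊕b14⊕b15 = 0⊕1⊕1⊕1⊕1⊕1⊕0⊕0 = 1
s4: b4⊕b5⊕b6⊕b7⊕b12⊕b13⊕b14⊕b15 = 1⊕0⊕1⊕1⊕0⊕1⊕0⊕0 = 0
s8: b8⊕b9⊕b10⊕b11⊕b12⊕b13⊕b14⊕b15 = 1⊕1⊕1⊕1⊕0⊕1⊕0⊕0 = 1
Syndrome (s8...s1) = 1010 → position 10.
Overall parity (XOR of all 16 bits, including p0): 1⊕1⊕0⊕1⊕1⊕0⊕1⊕1⊕1⊕1⊕1⊕1⊕0⊕1⊕0⊕0 = 1
Overall=1, syndrome position=10 → single-bit error at position 10.

single 10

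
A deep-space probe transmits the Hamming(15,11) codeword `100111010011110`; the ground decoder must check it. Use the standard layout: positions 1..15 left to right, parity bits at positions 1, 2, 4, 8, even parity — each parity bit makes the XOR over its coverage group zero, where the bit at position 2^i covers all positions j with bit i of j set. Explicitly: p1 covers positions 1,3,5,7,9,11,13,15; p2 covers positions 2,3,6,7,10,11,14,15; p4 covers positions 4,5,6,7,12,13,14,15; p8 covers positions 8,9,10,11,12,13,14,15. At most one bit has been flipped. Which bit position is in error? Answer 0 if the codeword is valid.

10

s1: b1⊕b3⊕b5⊕b7⊕b9⊕b11⊕b13⊕b15 = 1⊕0⊕1⊕0⊕0⊕1⊕1⊕0 = 0
s2: b2⊕b3⊕b6⊕b7⊕b10⊕b11⊕b14⊕b15 = 0⊕0⊕1⊕0⊕0⊕1⊕1⊕0 = 1
s4: b4⊕b5⊕b6⊕b7⊕b12⊕b13⊕b14⊕b15 = 1⊕1⊕1⊕0⊕1⊕1⊕1⊕0 = 0
s8: b8⊕b9⊕b10⊕b11⊕b12⊕b13⊕b14⊕b15 = 1⊕0⊕0⊕1⊕1⊕1⊕1⊕0 = 1
Syndrome (s8...s1) = 1010 → position 10.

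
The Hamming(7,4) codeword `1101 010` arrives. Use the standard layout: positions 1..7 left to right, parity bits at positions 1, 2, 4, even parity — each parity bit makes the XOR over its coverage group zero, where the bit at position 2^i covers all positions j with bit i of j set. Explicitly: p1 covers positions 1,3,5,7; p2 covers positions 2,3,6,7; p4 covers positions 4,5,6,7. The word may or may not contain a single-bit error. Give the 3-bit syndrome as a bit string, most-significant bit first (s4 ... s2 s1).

001

s1: b1⊕b3⊕b5⊕b7 = 1⊕0⊕0⊕0 = 1
s2: b2⊕b3⊕b6⊕b7 = 1⊕0⊕1⊕0 = 0
s4: b4⊕b5⊕b6⊕b7 = 1⊕0⊕1⊕0 = 0
Syndrome (s4...s1) = 001 → position 1.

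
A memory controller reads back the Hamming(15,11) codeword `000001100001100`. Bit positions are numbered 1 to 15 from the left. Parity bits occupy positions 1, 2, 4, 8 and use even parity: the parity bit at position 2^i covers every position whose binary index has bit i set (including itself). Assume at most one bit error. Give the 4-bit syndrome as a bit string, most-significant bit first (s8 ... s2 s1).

s1: b1⊕b3⊕b5⊕b7⊕b9⊕b11⊕b13⊕b15 = 0⊕0⊕0⊕1⊕0⊕0⊕1⊕0 = 0
s2: b2⊕b3⊕b6⊕b7⊕b10⊕b11⊕b14⊕b15 = 0⊕0⊕1⊕1⊕0⊕0⊕0⊕0 = 0
s4: b4⊕b5⊕b6⊕b7⊕b12⊕b13⊕b14⊕b15 = 0⊕0⊕1⊕1⊕1⊕1⊕0⊕0 = 0
s8: b8⊕b9⊕b10⊕b11⊕b12⊕b13⊕b14⊕b15 = 0⊕0⊕0⊕0⊕1⊕1⊕0⊕0 = 0
Syndrome (s8...s1) = 0000 → position 0 (no error).

0000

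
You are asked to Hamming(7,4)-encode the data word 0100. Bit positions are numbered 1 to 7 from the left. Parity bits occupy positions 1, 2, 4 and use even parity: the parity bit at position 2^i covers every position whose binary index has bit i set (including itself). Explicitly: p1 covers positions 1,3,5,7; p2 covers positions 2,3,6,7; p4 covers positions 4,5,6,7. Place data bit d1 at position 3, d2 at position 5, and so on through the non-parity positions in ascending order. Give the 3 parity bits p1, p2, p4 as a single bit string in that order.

101

Place data bits at non-power-of-two positions: b3=0, b5=1, b6=0, b7=0.
p1 = XOR of data positions {3,5,7} = 0⊕1⊕0 = 1
p2 = XOR of data positions {3,6,7} = 0⊕0⊕0 = 0
p4 = XOR of data positions {5,6,7} = 1⊕0⊕0 = 1
Parity bits p1,p2,p4 = 101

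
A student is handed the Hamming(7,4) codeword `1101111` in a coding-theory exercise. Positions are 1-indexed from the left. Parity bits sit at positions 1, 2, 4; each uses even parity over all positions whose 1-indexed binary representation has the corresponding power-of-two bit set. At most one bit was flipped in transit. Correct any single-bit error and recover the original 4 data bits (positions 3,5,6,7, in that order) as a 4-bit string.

1111

s1: b1⊕b3⊕b5⊕b7 = 1⊕0⊕1⊕1 = 1
s2: b2⊕b3⊕b6⊕b7 = 1⊕0⊕1⊕1 = 1
s4: b4⊕b5⊕b6⊕b7 = 1⊕1⊕1⊕1 = 0
Syndrome (s4...s1) = 011 → position 3.
Flip bit 3: corrected codeword = 1111111
Data bits at positions 3,5,6,7: 1111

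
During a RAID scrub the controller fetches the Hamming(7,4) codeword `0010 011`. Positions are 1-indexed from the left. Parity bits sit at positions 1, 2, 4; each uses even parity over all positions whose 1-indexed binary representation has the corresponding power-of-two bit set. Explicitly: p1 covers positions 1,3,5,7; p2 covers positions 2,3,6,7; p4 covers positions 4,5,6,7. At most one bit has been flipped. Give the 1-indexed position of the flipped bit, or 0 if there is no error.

2

s1: b1⊕b3⊕b5⊕b7 = 0⊕1⊕0⊕1 = 0
s2: b2⊕b3⊕b6⊕b7 = 0⊕1⊕1⊕1 = 1
s4: b4⊕b5⊕b6⊕b7 = 0⊕0⊕1⊕1 = 0
Syndrome (s4...s1) = 010 → position 2.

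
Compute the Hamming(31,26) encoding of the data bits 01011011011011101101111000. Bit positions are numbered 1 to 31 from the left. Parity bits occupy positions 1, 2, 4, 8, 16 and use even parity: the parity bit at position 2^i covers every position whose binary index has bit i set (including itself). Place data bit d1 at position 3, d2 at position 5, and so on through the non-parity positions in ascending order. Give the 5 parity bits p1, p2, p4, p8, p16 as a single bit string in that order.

Place data bits at non-power-of-two positions: b3=0, b5=1, b6=0, b7=1, b9=1, b10=0, b11=1, b12=1, b13=0, b14=1, b15=1, b17=0, b18=1, b19=1, b20=1, b21=0, b22=1, b23=1, b24=0, b25=1, b26=1, b27=1, b28=1, b29=0, b30=0, b31=0.
p1 = XOR of data positions {3,5,7,9,11,13,15,17,19,21,23,25,27,29,31} = 0⊕1⊕1⊕1⊕1⊕0⊕1⊕0⊕1⊕0⊕1⊕1⊕1⊕0⊕0 = 1
p2 = XOR of data positions {3,6,7,10,11,14,15,18,19,22,23,26,27,30,31} = 0⊕0⊕1⊕0⊕1⊕1⊕1⊕1⊕1⊕1⊕1⊕1⊕1⊕0⊕0 = 0
p4 = XOR of data positions {5,6,7,12,13,14,15,20,21,22,23,28,29,30,31} = 1⊕0⊕1⊕1⊕0⊕1⊕1⊕1⊕0⊕1⊕1⊕1⊕0⊕0⊕0 = 1
p8 = XOR of data positions {9,10,11,12,13,14,15,24,25,26,27,28,29,30,31} = 1⊕0⊕1⊕1⊕0⊕1⊕1⊕0⊕1⊕1⊕1⊕1⊕0⊕0⊕0 = 1
p16 = XOR of data positions {17,18,19,20,21,22,23,24,25,26,27,28,29,30,31} = 0⊕1⊕1⊕1⊕0⊕1⊕1⊕0⊕1⊕1⊕1⊕1⊕0⊕0⊕0 = 1
Parity bits p1,p2,p4,p8,p16 = 10111

10111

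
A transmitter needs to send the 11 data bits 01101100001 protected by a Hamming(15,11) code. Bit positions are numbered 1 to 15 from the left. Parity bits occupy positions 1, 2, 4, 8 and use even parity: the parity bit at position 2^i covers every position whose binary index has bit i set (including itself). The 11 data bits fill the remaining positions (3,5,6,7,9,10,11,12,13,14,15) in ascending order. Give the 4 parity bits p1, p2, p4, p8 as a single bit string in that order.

Place data bits at non-power-of-two positions: b3=0, b5=1, b6=1, b7=0, b9=1, b10=1, b11=0, b12=0, b13=0, b14=0, b15=1.
p1 = XOR of data positions {3,5,7,9,11,13,15} = 0⊕1⊕0⊕1⊕0⊕0⊕1 = 1
p2 = XOR of data positions {3,6,7,10,11,14,15} = 0⊕1⊕0⊕1⊕0⊕0⊕1 = 1
p4 = XOR of data positions {5,6,7,12,13,14,15} = 1⊕1⊕0⊕0⊕0⊕0⊕1 = 1
p8 = XOR of data positions {9,10,11,12,13,14,15} = 1⊕1⊕0⊕0⊕0⊕0⊕1 = 1
Parity bits p1,p2,p4,p8 = 1111

1111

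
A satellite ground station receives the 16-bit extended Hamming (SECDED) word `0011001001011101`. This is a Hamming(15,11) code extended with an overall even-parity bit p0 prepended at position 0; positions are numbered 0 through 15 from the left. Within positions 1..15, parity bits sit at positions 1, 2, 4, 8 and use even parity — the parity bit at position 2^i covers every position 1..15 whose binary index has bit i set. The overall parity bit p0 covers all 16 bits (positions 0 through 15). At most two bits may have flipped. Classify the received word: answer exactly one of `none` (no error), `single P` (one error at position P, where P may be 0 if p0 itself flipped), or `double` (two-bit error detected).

s1: b1⊕b3⊕b5⊕b7⊕b9⊕b11⊕b13⊕b15 = 0⊕1⊕0⊕0⊕1⊕1⊕1⊕1 = 1
s2: b2⊕b3⊕b6⊕b7⊕b10⊕b11⊕b14⊕b15 = 1⊕1⊕1⊕0⊕0⊕1⊕0⊕1 = 1
s4: b4⊕b5⊕b6⊕b7⊕b12⊕b13⊕b14⊕b15 = 0⊕0⊕1⊕0⊕1⊕1⊕0⊕1 = 0
s8: b8⊕b9⊕b10⊕b11⊕b12⊕b13⊕b14⊕b15 = 0⊕1⊕0⊕1⊕1⊕1⊕0⊕1 = 1
Syndrome (s8...s1) = 1011 → position 11.
Overall parity (XOR of all 16 bits, including p0): 0⊕0⊕1⊕1⊕0⊕0⊕1⊕0⊕0⊕1⊕0⊕1⊕1⊕1⊕0⊕1 = 0
Overall=0, syndrome position=11 → double-bit error detected (uncorrectable).

double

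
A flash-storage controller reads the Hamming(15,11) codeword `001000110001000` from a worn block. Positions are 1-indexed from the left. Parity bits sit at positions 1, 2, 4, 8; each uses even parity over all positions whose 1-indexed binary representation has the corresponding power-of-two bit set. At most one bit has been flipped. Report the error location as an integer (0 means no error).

0

s1: b1⊕b3⊕b5⊕b7⊕b9⊕b11⊕b13⊕b15 = 0⊕1⊕0⊕1⊕0⊕0⊕0⊕0 = 0
s2: b2⊕b3⊕b6⊕b7⊕b10⊕b11⊕b14⊕b15 = 0⊕1⊕0⊕1⊕0⊕0⊕0⊕0 = 0
s4: b4⊕b5⊕b6⊕b7⊕b12⊕b13⊕b14⊕b15 = 0⊕0⊕0⊕1⊕1⊕0⊕0⊕0 = 0
s8: b8⊕b9⊕b10⊕b11⊕b12⊕b13⊕b14⊕b15 = 1⊕0⊕0⊕0⊕1⊕0⊕0⊕0 = 0
Syndrome (s8...s1) = 0000 → position 0 (no error).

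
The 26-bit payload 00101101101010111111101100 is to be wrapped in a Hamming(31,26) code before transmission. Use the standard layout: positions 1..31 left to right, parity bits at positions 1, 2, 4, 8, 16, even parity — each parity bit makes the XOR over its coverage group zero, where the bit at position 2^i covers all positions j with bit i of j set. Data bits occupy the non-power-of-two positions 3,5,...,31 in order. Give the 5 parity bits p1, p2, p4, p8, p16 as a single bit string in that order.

Place data bits at non-power-of-two positions: b3=0, b5=0, b6=1, b7=0, b9=1, b10=1, b11=0, b12=1, b13=1, b14=0, b15=1, b17=0, b18=1, b19=0, b20=1, b21=1, b22=1, b23=1, b24=1, b25=1, b26=1, b27=0, b28=1, b29=1, b30=0, b31=0.
p1 = XOR of data positions {3,5,7,9,11,13,15,17,19,21,23,25,27,29,31} = 0⊕0⊕0⊕1⊕0⊕1⊕1⊕0⊕0⊕1⊕1⊕1⊕0⊕1⊕0 = 1
p2 = XOR of data positions {3,6,7,10,11,14,15,18,19,22,23,26,27,30,31} = 0⊕1⊕0⊕1⊕0⊕0⊕1⊕1⊕0⊕1⊕1⊕1⊕0⊕0⊕0 = 1
p4 = XOR of data positions {5,6,7,12,13,14,15,20,21,22,23,28,29,30,31} = 0⊕1⊕0⊕1⊕1⊕0⊕1⊕1⊕1⊕1⊕1⊕1⊕1⊕0⊕0 = 0
p8 = XOR of data positions {9,10,11,12,13,14,15,24,25,26,27,28,29,30,31} = 1⊕1⊕0⊕1⊕1⊕0⊕1⊕1⊕1⊕1⊕0⊕1⊕1⊕0⊕0 = 0
p16 = XOR of data positions {17,18,19,20,21,22,23,24,25,26,27,28,29,30,31} = 0⊕1⊕0⊕1⊕1⊕1⊕1⊕1⊕1⊕1⊕0⊕1⊕1⊕0⊕0 = 0
Parity bits p1,p2,p4,p8,p16 = 11000

11000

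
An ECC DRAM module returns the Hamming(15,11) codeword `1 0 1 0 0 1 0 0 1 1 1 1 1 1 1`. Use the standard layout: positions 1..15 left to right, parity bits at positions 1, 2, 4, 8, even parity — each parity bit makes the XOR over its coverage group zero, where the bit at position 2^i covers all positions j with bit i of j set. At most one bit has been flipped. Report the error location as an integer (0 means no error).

s1: b1⊕b3⊕b5⊕b7⊕b9⊕b11⊕b13⊕b15 = 1⊕1⊕0⊕0⊕1⊕1⊕1⊕1 = 0
s2: b2⊕b3⊕b6⊕b7⊕b10⊕b11⊕b14⊕b15 = 0⊕1⊕1⊕0⊕1⊕1⊕1⊕1 = 0
s4: b4⊕b5⊕b6⊕b7⊕b12⊕b13⊕b14⊕b15 = 0⊕0⊕1⊕0⊕1⊕1⊕1⊕1 = 1
s8: b8⊕b9⊕b10⊕b11⊕b12⊕b13⊕b14⊕b15 = 0⊕1⊕1⊕1⊕1⊕1⊕1⊕1 = 1
Syndrome (s8...s1) = 1100 → position 12.

12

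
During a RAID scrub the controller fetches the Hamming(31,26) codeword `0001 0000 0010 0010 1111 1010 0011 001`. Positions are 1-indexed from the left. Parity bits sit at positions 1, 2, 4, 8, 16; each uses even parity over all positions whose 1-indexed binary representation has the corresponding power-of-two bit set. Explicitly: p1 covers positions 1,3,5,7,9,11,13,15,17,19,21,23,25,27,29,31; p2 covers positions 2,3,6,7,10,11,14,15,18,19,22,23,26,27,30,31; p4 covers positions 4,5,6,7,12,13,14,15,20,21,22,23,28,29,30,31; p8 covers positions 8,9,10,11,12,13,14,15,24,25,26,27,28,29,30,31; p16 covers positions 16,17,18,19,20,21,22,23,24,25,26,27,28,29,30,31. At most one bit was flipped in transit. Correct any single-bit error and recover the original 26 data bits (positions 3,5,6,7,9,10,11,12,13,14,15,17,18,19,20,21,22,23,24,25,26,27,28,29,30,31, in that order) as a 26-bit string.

00000010001111110100011011

s1: b1⊕b3⊕b5⊕b7⊕b9⊕b11⊕b13⊕b15⊕b17⊕b19⊕b21⊕b23⊕b25⊕b27⊕b29⊕b31 = 0⊕0⊕0⊕0⊕0⊕1⊕0⊕1⊕1⊕1⊕1⊕1⊕0⊕1⊕0⊕1 = 0
s2: b2⊕b3⊕b6⊕b7⊕b10⊕b11⊕b14⊕b15⊕b18⊕b19⊕b22⊕b23⊕b26⊕b27⊕b30⊕b31 = 0⊕0⊕0⊕0⊕0⊕1⊕0⊕1⊕1⊕1⊕0⊕1⊕0⊕1⊕0⊕1 = 1
s4: b4⊕b5⊕b6⊕b7⊕b12⊕b13⊕b14⊕b15⊕b20⊕b21⊕b22⊕b23⊕b28⊕b29⊕b30⊕b31 = 1⊕0⊕0⊕0⊕0⊕0⊕0⊕1⊕1⊕1⊕0⊕1⊕1⊕0⊕0⊕1 = 1
s8: b8⊕b9⊕b10⊕b11⊕b12⊕b13⊕b14⊕b15⊕b24⊕b25⊕b26⊕b27⊕b28⊕b29⊕b30⊕b31 = 0⊕0⊕0⊕1⊕0⊕0⊕0⊕1⊕0⊕0⊕0⊕1⊕1⊕0⊕0⊕1 = 1
s16: b16⊕b17⊕b18⊕b19⊕b20⊕b21⊕b22⊕b23⊕b24⊕b25⊕b26⊕b27⊕b28⊕b29⊕b30⊕b31 = 0⊕1⊕1⊕1⊕1⊕1⊕0⊕1⊕0⊕0⊕0⊕1⊕1⊕0⊕0⊕1 = 1
Syndrome (s16...s1) = 11110 → position 30.
Flip bit 30: corrected codeword = 0001000000100010111110100011011
Data bits at positions 3,5,6,7,9,10,11,12,13,14,15,17,18,19,20,21,22,23,24,25,26,27,28,29,30,31: 00000010001111110100011011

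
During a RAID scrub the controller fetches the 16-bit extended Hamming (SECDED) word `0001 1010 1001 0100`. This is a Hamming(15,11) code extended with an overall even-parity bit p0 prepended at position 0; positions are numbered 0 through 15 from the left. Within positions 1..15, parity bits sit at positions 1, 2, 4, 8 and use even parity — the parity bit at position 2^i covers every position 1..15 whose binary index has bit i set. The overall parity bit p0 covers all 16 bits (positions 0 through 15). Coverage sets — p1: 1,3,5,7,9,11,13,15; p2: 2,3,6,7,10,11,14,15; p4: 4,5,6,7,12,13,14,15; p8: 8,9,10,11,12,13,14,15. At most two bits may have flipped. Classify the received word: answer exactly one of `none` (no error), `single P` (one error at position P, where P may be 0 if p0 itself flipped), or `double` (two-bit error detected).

double

s1: b1⊕b3⊕b5⊕b7⊕b9⊕b11⊕b13⊕b15 = 0⊕1⊕0⊕0⊕0⊕1⊕1⊕0 = 1
s2: b2⊕b3⊕b6⊕b7⊕b10⊕b11⊕b14⊕b15 = 0⊕1⊕1⊕0⊕0⊕1⊕0⊕0 = 1
s4: b4⊕b5⊕b6⊕b7⊕b12⊕b13⊕b14⊕b15 = 1⊕0⊕1⊕0⊕0⊕1⊕0⊕0 = 1
s8: b8⊕b9⊕b10⊕b11⊕b12⊕b13⊕b14⊕b15 = 1⊕0⊕0⊕1⊕0⊕1⊕0⊕0 = 1
Syndrome (s8...s1) = 1111 → position 15.
Overall parity (XOR of all 16 bits, including p0): 0⊕0⊕0⊕1⊕1⊕0⊕1⊕0⊕1⊕0⊕0⊕1⊕0⊕1⊕0⊕0 = 0
Overall=0, syndrome position=15 → double-bit error detected (uncorrectable).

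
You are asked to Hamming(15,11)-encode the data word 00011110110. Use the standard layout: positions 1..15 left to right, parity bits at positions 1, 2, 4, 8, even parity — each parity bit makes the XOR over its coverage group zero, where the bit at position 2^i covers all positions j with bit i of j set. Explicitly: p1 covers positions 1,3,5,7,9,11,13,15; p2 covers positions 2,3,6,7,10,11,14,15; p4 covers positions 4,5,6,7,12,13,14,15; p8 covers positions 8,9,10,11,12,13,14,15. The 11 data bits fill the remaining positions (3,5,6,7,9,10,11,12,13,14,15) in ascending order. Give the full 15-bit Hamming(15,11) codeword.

000100111110110

Place data bits at non-power-of-two positions: b3=0, b5=0, b6=0, b7=1, b9=1, b10=1, b11=1, b12=0, b13=1, b14=1, b15=0.
p1 = XOR of data positions {3,5,7,9,11,13,15} = 0⊕0⊕1⊕1⊕1⊕1⊕0 = 0
p2 = XOR of data positions {3,6,7,10,11,14,15} = 0⊕0⊕1⊕1⊕1⊕1⊕0 = 0
p4 = XOR of data positions {5,6,7,12,13,14,15} = 0⊕0⊕1⊕0⊕1⊕1⊕0 = 1
p8 = XOR of data positions {9,10,11,12,13,14,15} = 1⊕1⊕1⊕0⊕1⊕1⊕0 = 1
Codeword b1..b15 = 000100111110110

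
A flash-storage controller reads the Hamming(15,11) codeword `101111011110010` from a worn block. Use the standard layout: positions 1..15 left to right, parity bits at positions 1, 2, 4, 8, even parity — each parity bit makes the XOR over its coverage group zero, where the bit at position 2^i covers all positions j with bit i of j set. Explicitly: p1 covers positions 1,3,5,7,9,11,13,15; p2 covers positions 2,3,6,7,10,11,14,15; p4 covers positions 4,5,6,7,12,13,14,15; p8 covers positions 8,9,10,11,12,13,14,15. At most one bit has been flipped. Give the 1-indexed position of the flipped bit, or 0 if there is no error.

11

s1: b1⊕b3⊕b5⊕b7⊕b9⊕b11⊕b13⊕b15 = 1⊕1⊕1⊕0⊕1⊕1⊕0⊕0 = 1
s2: b2⊕b3⊕b6⊕b7⊕b10⊕b11⊕b14⊕b15 = 0⊕1⊕1⊕0⊕1⊕1⊕1⊕0 = 1
s4: b4⊕b5⊕b6⊕b7⊕b12⊕b13⊕b14⊕b15 = 1⊕1⊕1⊕0⊕0⊕0⊕1⊕0 = 0
s8: b8⊕b9⊕b10⊕b11⊕b12⊕b13⊕b14⊕b15 = 1⊕1⊕1⊕1⊕0⊕0⊕1⊕0 = 1
Syndrome (s8...s1) = 1011 → position 11.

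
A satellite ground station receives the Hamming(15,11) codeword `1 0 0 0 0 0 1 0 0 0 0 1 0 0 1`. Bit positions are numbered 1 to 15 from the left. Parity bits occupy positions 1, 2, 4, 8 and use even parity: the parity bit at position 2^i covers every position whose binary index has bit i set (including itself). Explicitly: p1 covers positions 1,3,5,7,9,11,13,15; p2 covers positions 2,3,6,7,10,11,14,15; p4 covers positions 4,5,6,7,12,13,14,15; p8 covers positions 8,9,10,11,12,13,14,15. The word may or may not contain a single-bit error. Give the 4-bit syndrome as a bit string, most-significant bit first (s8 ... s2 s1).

s1: b1⊕b3⊕b5⊕b7⊕b9⊕b11⊕b13⊕b15 = 1⊕0⊕0⊕1⊕0⊕0⊕0⊕1 = 1
s2: b2⊕b3⊕b6⊕b7⊕b10⊕b11⊕b14⊕b15 = 0⊕0⊕0⊕1⊕0⊕0⊕0⊕1 = 0
s4: b4⊕b5⊕b6⊕b7⊕b12⊕b13⊕b14⊕b15 = 0⊕0⊕0⊕1⊕1⊕0⊕0⊕1 = 1
s8: b8⊕b9⊕b10⊕b11⊕b12⊕b13⊕b14⊕b15 = 0⊕0⊕0⊕0⊕1⊕0⊕0⊕1 = 0
Syndrome (s8...s1) = 0101 → position 5.

0101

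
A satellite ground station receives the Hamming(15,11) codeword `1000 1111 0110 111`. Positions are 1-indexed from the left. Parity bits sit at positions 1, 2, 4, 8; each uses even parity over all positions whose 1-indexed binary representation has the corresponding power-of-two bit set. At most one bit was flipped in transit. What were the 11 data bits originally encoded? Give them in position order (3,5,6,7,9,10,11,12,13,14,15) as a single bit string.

s1: b1⊕b3⊕b5⊕b7⊕b9⊕b11⊕b13⊕b15 = 1⊕0⊕1⊕1⊕0⊕1⊕1⊕1 = 0
s2: b2⊕b3⊕b6⊕b7⊕b10⊕b11⊕b14⊕b15 = 0⊕0⊕1⊕1⊕1⊕1⊕1⊕1 = 0
s4: b4⊕b5⊕b6⊕b7⊕b12⊕b13⊕b14⊕b15 = 0⊕1⊕1⊕1⊕0⊕1⊕1⊕1 = 0
s8: b8⊕b9⊕b10⊕b11⊕b12⊕b13⊕b14⊕b15 = 1⊕0⊕1⊕1⊕0⊕1⊕1⊕1 = 0
Syndrome (s8...s1) = 0000 → position 0 (no error).
No correction needed.
Data bits at positions 3,5,6,7,9,10,11,12,13,14,15: 01110110111

01110110111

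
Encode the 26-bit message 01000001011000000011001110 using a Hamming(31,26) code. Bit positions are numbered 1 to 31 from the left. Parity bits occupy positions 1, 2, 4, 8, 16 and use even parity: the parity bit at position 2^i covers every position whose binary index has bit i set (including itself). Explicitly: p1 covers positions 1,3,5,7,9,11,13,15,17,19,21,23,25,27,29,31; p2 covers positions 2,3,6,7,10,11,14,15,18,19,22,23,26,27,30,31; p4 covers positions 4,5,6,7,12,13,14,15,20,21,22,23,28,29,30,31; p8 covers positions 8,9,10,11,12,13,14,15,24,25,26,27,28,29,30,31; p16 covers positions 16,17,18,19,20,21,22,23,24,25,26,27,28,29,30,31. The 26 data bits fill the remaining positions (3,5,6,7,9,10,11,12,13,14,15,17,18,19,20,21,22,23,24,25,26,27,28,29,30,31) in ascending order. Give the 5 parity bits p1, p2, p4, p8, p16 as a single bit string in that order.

Place data bits at non-power-of-two positions: b3=0, b5=1, b6=0, b7=0, b9=0, b10=0, b11=0, b12=1, b13=0, b14=1, b15=1, b17=0, b18=0, b19=0, b20=0, b21=0, b22=0, b23=0, b24=1, b25=1, b26=0, b27=0, b28=1, b29=1, b30=1, b31=0.
p1 = XOR of data positions {3,5,7,9,11,13,15,17,19,21,23,25,27,29,31} = 0⊕1⊕0⊕0⊕0⊕0⊕1⊕0⊕0⊕0⊕0⊕1⊕0⊕1⊕0 = 0
p2 = XOR of data positions {3,6,7,10,11,14,15,18,19,22,23,26,27,30,31} = 0⊕0⊕0⊕0⊕0⊕1⊕1⊕0⊕0⊕0⊕0⊕0⊕0⊕1⊕0 = 1
p4 = XOR of data positions {5,6,7,12,13,14,15,20,21,22,23,28,29,30,31} = 1⊕0⊕0⊕1⊕0⊕1⊕1⊕0⊕0⊕0⊕0⊕1⊕1⊕1⊕0 = 1
p8 = XOR of data positions {9,10,11,12,13,14,15,24,25,26,27,28,29,30,31} = 0⊕0⊕0⊕1⊕0⊕1⊕1⊕1⊕1⊕0⊕0⊕1⊕1⊕1⊕0 = 0
p16 = XOR of data positions {17,18,19,20,21,22,23,24,25,26,27,28,29,30,31} = 0⊕0⊕0⊕0⊕0⊕0⊕0⊕1⊕1⊕0⊕0⊕1⊕1⊕1⊕0 = 1
Parity bits p1,p2,p4,p8,p16 = 01101

01101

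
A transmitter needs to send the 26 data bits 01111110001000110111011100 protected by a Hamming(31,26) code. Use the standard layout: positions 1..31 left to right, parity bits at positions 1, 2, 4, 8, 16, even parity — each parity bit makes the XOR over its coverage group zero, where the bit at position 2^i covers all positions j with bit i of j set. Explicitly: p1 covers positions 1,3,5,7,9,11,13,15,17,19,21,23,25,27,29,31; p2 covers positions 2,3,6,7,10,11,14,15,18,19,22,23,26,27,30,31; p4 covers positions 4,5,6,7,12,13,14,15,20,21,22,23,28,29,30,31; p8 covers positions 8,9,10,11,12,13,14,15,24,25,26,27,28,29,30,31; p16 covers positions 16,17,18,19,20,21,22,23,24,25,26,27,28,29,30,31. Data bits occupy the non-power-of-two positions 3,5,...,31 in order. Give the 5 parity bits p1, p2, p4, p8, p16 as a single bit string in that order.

01110

Place data bits at non-power-of-two positions: b3=0, b5=1, b6=1, b7=1, b9=1, b10=1, b11=1, b12=0, b13=0, b14=0, b15=1, b17=0, b18=0, b19=0, b20=1, b21=1, b22=0, b23=1, b24=1, b25=1, b26=0, b27=1, b28=1, b29=1, b30=0, b31=0.
p1 = XOR of data positions {3,5,7,9,11,13,15,17,19,21,23,25,27,29,31} = 0⊕1⊕1⊕1⊕1⊕0⊕1⊕0⊕0⊕1⊕1⊕1⊕1⊕1⊕0 = 0
p2 = XOR of data positions {3,6,7,10,11,14,15,18,19,22,23,26,27,30,31} = 0⊕1⊕1⊕1⊕1⊕0⊕1⊕0⊕0⊕0⊕1⊕0⊕1⊕0⊕0 = 1
p4 = XOR of data positions {5,6,7,12,13,14,15,20,21,22,23,28,29,30,31} = 1⊕1⊕1⊕0⊕0⊕0⊕1⊕1⊕1⊕0⊕1⊕1⊕1⊕0⊕0 = 1
p8 = XOR of data positions {9,10,11,12,13,14,15,24,25,26,27,28,29,30,31} = 1⊕1⊕1⊕0⊕0⊕0⊕1⊕1⊕1⊕0⊕1⊕1⊕1⊕0⊕0 = 1
p16 = XOR of data positions {17,18,19,20,21,22,23,24,25,26,27,28,29,30,31} = 0⊕0⊕0⊕1⊕1⊕0⊕1⊕1⊕1⊕0⊕1⊕1⊕1⊕0⊕0 = 0
Parity bits p1,p2,p4,p8,p16 = 01110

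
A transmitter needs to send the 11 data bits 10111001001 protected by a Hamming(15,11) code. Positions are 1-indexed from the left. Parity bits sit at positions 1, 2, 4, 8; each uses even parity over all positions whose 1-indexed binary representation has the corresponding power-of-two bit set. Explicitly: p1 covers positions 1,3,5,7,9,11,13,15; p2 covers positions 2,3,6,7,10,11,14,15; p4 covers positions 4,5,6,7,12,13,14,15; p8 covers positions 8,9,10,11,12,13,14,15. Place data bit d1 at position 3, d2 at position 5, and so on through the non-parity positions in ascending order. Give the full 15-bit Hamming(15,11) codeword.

Place data bits at non-power-of-two positions: b3=1, b5=0, b6=1, b7=1, b9=1, b10=0, b11=0, b12=1, b13=0, b14=0, b15=1.
p1 = XOR of data positions {3,5,7,9,11,13,15} = 1⊕0⊕1⊕1⊕0⊕0⊕1 = 0
p2 = XOR of data positions {3,6,7,10,11,14,15} = 1⊕1⊕1⊕0⊕0⊕0⊕1 = 0
p4 = XOR of data positions {5,6,7,12,13,14,15} = 0⊕1⊕1⊕1⊕0⊕0⊕1 = 0
p8 = XOR of data positions {9,10,11,12,13,14,15} = 1⊕0⊕0⊕1⊕0⊕0⊕1 = 1
Codeword b1..b15 = 001001111001001

001001111001001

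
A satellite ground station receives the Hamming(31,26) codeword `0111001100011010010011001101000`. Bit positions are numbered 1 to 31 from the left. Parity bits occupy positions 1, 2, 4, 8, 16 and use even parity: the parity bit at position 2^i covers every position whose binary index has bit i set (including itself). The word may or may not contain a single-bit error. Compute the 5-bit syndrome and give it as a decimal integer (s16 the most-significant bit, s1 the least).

s1: b1⊕b3⊕b5⊕b7⊕b9⊕b11⊕b13⊕b15⊕b17⊕b19⊕b21⊕b23⊕b25⊕b27⊕b29⊕b31 = 0⊕1⊕0⊕1⊕0⊕0⊕1⊕1⊕0⊕0⊕1⊕0⊕1⊕0⊕0⊕0 = 0
s2: b2⊕b3⊕b6⊕b7⊕b10⊕b11⊕b14⊕b15⊕b18⊕b19⊕b22⊕b23⊕b26⊕b27⊕b30⊕b31 = 1⊕1⊕0⊕1⊕0⊕0⊕0⊕1⊕1⊕0⊕1⊕0⊕1⊕0⊕0⊕0 = 1
s4: b4⊕b5⊕b6⊕b7⊕b12⊕b13⊕b14⊕b15⊕b20⊕b21⊕b22⊕b23⊕b28⊕b29⊕b30⊕b31 = 1⊕0⊕0⊕1⊕1⊕1⊕0⊕1⊕0⊕1⊕1⊕0⊕1⊕0⊕0⊕0 = 0
s8: b8⊕b9⊕b10⊕b11⊕b12⊕b13⊕b14⊕b15⊕b24⊕b25⊕b26⊕b27⊕b28⊕b29⊕b30⊕b31 = 1⊕0⊕0⊕0⊕1⊕1⊕0⊕1⊕0⊕1⊕1⊕0⊕1⊕0⊕0⊕0 = 1
s16: b16⊕b17⊕b18⊕b19⊕b20⊕b21⊕b22⊕b23⊕b24⊕b25⊕b26⊕b27⊕b28⊕b29⊕b30⊕b31 = 0⊕0⊕1⊕0⊕0⊕1⊕1⊕0⊕0⊕1⊕1⊕0⊕1⊕0⊕0⊕0 = 0
Syndrome (s16...s1) = 01010 → position 10.

10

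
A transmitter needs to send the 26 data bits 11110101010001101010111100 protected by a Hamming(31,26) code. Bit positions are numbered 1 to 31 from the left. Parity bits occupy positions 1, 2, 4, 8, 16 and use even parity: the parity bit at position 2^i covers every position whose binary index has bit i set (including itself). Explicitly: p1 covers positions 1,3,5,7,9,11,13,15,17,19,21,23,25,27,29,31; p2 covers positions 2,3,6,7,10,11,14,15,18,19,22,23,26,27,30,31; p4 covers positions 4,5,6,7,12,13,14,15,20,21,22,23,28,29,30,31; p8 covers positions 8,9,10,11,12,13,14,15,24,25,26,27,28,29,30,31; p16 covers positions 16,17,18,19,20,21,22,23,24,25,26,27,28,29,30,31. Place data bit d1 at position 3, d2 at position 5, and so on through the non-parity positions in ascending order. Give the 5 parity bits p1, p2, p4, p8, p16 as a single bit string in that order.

01100

Place data bits at non-power-of-two positions: b3=1, b5=1, b6=1, b7=1, b9=0, b10=1, b11=0, b12=1, b13=0, b14=1, b15=0, b17=0, b18=0, b19=1, b20=1, b21=0, b22=1, b23=0, b24=1, b25=0, b26=1, b27=1, b28=1, b29=1, b30=0, b31=0.
p1 = XOR of data positions {3,5,7,9,11,13,15,17,19,21,23,25,27,29,31} = 1⊕1⊕1⊕0⊕0⊕0⊕0⊕0⊕1⊕0⊕0⊕0⊕1⊕1⊕0 = 0
p2 = XOR of data positions {3,6,7,10,11,14,15,18,19,22,23,26,27,30,31} = 1⊕1⊕1⊕1⊕0⊕1⊕0⊕0⊕1⊕1⊕0⊕1⊕1⊕0⊕0 = 1
p4 = XOR of data positions {5,6,7,12,13,14,15,20,21,22,23,28,29,30,31} = 1⊕1⊕1⊕1⊕0⊕1⊕0⊕1⊕0⊕1⊕0⊕1⊕1⊕0⊕0 = 1
p8 = XOR of data positions {9,10,11,12,13,14,15,24,25,26,27,28,29,30,31} = 0⊕1⊕0⊕1⊕0⊕1⊕0⊕1⊕0⊕1⊕1⊕1⊕1⊕0⊕0 = 0
p16 = XOR of data positions {17,18,19,20,21,22,23,24,25,26,27,28,29,30,31} = 0⊕0⊕1⊕1⊕0⊕1⊕0⊕1⊕0⊕1⊕1⊕1⊕1⊕0⊕0 = 0
Parity bits p1,p2,p4,p8,p16 = 01100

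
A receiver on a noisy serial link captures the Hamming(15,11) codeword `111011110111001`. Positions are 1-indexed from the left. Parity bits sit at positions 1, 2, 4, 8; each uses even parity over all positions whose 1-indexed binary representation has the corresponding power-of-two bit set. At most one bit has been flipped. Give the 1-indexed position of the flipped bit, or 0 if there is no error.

14

s1: b1⊕b3⊕b5⊕b7⊕b9⊕b11⊕b13⊕b15 = 1⊕1⊕1⊕1⊕0⊕1⊕0⊕1 = 0
s2: b2⊕b3⊕b6⊕b7⊕b10⊕b11⊕b14⊕b15 = 1⊕1⊕1⊕1⊕1⊕1⊕0⊕1 = 1
s4: b4⊕b5⊕b6⊕b7⊕b12⊕b13⊕b14⊕b15 = 0⊕1⊕1⊕1⊕1⊕0⊕0⊕1 = 1
s8: b8⊕b9⊕b10⊕b11⊕b12⊕b13⊕b14⊕b15 = 1⊕0⊕1⊕1⊕1⊕0⊕0⊕1 = 1
Syndrome (s8...s1) = 1110 → position 14.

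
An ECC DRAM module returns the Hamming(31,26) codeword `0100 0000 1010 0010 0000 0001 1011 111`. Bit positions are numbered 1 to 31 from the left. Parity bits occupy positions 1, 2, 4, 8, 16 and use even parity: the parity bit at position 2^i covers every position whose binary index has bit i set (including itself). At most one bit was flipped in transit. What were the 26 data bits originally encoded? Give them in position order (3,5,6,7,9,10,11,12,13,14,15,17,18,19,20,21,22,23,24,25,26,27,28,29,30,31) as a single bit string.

s1: b1⊕b3⊕b5⊕b7⊕b9⊕b11⊕b13⊕b15⊕b17⊕b19⊕b21⊕b23⊕b25⊕b27⊕b29⊕b31 = 0⊕0⊕0⊕0⊕1⊕1⊕0⊕1⊕0⊕0⊕0⊕0⊕1⊕1⊕1⊕1 = 1
s2: b2⊕b3⊕b6⊕b7⊕b10⊕b11⊕b14⊕b15⊕b18⊕b19⊕b22⊕b23⊕b26⊕b27⊕b30⊕b31 = 1⊕0⊕0⊕0⊕0⊕1⊕0⊕1⊕0⊕0⊕0⊕0⊕0⊕1⊕1⊕1 = 0
s4: b4⊕b5⊕b6⊕b7⊕b12⊕b13⊕b14⊕b15⊕b20⊕b21⊕b22⊕b23⊕b28⊕b29⊕b30⊕b31 = 0⊕0⊕0⊕0⊕0⊕0⊕0⊕1⊕0⊕0⊕0⊕0⊕1⊕1⊕1⊕1 = 1
s8: b8⊕b9⊕b10⊕b11⊕b12⊕b13⊕b14⊕b15⊕b24⊕b25⊕b26⊕b27⊕b28⊕b29⊕b30⊕b31 = 0⊕1⊕0⊕1⊕0⊕0⊕0⊕1⊕1⊕1⊕0⊕1⊕1⊕1⊕1⊕1 = 0
s16: b16⊕b17⊕b18⊕b19⊕b20⊕b21⊕b22⊕b23⊕b24⊕b25⊕b26⊕b27⊕b28⊕b29⊕b30⊕b31 = 0⊕0⊕0⊕0⊕0⊕0⊕0⊕0⊕1⊕1⊕0⊕1⊕1⊕1⊕1⊕1 = 1
Syndrome (s16...s1) = 10101 → position 21.
Flip bit 21: corrected codeword = 0100000010100010000010011011111
Data bits at positions 3,5,6,7,9,10,11,12,13,14,15,17,18,19,20,21,22,23,24,25,26,27,28,29,30,31: 00001010001000010011011111

00001010001000010011011111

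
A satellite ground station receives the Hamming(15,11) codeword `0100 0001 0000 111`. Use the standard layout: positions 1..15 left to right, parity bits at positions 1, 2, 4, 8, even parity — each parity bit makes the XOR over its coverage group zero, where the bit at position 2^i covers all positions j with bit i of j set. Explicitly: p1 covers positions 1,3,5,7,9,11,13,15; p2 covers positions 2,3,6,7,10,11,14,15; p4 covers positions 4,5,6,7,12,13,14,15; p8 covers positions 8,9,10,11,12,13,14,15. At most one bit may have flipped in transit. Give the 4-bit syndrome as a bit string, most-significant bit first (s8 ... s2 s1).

s1: b1⊕b3⊕b5⊕b7⊕b9⊕b11⊕b13⊕b15 = 0⊕0⊕0⊕0⊕0⊕0⊕1⊕1 = 0
s2: b2⊕b3⊕b6⊕b7⊕b10⊕b11⊕b14⊕b15 = 1⊕0⊕0⊕0⊕0⊕0⊕1⊕1 = 1
s4: b4⊕b5⊕b6⊕b7⊕b12⊕b13⊕b14⊕b15 = 0⊕0⊕0⊕0⊕0⊕1⊕1⊕1 = 1
s8: b8⊕b9⊕b10⊕b11⊕b12⊕b13⊕b14⊕b15 = 1⊕0⊕0⊕0⊕0⊕1⊕1⊕1 = 0
Syndrome (s8...s1) = 0110 → position 6.

0110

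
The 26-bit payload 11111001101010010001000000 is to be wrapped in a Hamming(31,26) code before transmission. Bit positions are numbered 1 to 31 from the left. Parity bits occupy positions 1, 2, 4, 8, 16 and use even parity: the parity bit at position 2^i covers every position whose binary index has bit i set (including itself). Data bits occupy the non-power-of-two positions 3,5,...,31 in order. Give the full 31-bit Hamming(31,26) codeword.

Place data bits at non-power-of-two positions: b3=1, b5=1, b6=1, b7=1, b9=1, b10=0, b11=0, b12=1, b13=1, b14=0, b15=1, b17=0, b18=1, b19=0, b20=0, b21=1, b22=0, b23=0, b24=0, b25=1, b26=0, b27=0, b28=0, b29=0, b30=0, b31=0.
p1 = XOR of data positions {3,5,7,9,11,13,15,17,19,21,23,25,27,29,31} = 1⊕1⊕1⊕1⊕0⊕1⊕1⊕0⊕0⊕1⊕0⊕1⊕0⊕0⊕0 = 0
p2 = XOR of data positions {3,6,7,10,11,14,15,18,19,22,23,26,27,30,31} = 1⊕1⊕1⊕0⊕0⊕0⊕1⊕1⊕0⊕0⊕0⊕0⊕0⊕0⊕0 = 1
p4 = XOR of data positions {5,6,7,12,13,14,15,20,21,22,23,28,29,30,31} = 1⊕1⊕1⊕1⊕1⊕0⊕1⊕0⊕1⊕0⊕0⊕0⊕0⊕0⊕0 = 1
p8 = XOR of data positions {9,10,11,12,13,14,15,24,25,26,27,28,29,30,31} = 1⊕0⊕0⊕1⊕1⊕0⊕1⊕0⊕1⊕0⊕0⊕0⊕0⊕0⊕0 = 1
p16 = XOR of data positions {17,18,19,20,21,22,23,24,25,26,27,28,29,30,31} = 0⊕1⊕0⊕0⊕1⊕0⊕0⊕0⊕1⊕0⊕0⊕0⊕0⊕0⊕0 = 1
Codeword b1..b31 = 0111111110011011010010001000000

0111111110011011010010001000000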